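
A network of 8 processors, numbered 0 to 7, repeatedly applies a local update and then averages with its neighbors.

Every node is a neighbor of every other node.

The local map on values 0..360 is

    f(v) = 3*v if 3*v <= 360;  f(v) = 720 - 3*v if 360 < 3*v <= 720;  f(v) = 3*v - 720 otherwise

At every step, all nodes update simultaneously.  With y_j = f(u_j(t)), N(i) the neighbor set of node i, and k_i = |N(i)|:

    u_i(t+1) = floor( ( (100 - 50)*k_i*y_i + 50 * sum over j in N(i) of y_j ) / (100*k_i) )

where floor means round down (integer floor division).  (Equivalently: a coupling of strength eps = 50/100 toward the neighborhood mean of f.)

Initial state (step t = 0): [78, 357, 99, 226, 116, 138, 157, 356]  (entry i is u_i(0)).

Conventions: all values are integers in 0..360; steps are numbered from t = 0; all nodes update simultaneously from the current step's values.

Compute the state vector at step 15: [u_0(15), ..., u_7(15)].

Answer: [104, 77, 104, 112, 100, 112, 67, 100]

Derivation:
t=0: [78, 357, 99, 226, 116, 138, 157, 356]
t=1: [255, 305, 282, 173, 304, 286, 262, 304]
t=2: [101, 166, 136, 168, 164, 141, 110, 164]
t=3: [282, 247, 286, 245, 250, 279, 294, 250]
t=4: [99, 54, 104, 52, 58, 95, 115, 58]
t=5: [263, 205, 269, 202, 210, 258, 283, 210]
t=6: [82, 97, 90, 101, 91, 75, 108, 91]
t=7: [262, 282, 273, 287, 274, 253, 296, 274]
t=8: [88, 114, 102, 120, 103, 76, 132, 103]
t=9: [287, 321, 305, 328, 306, 272, 313, 306]
t=10: [171, 215, 194, 224, 195, 152, 204, 195]
t=11: [168, 111, 138, 99, 137, 192, 125, 137]
t=12: [253, 304, 292, 288, 293, 223, 309, 293]
t=13: [95, 161, 145, 140, 147, 100, 167, 147]
t=14: [278, 257, 278, 284, 275, 284, 249, 275]
t=15: [104, 77, 104, 112, 100, 112, 67, 100]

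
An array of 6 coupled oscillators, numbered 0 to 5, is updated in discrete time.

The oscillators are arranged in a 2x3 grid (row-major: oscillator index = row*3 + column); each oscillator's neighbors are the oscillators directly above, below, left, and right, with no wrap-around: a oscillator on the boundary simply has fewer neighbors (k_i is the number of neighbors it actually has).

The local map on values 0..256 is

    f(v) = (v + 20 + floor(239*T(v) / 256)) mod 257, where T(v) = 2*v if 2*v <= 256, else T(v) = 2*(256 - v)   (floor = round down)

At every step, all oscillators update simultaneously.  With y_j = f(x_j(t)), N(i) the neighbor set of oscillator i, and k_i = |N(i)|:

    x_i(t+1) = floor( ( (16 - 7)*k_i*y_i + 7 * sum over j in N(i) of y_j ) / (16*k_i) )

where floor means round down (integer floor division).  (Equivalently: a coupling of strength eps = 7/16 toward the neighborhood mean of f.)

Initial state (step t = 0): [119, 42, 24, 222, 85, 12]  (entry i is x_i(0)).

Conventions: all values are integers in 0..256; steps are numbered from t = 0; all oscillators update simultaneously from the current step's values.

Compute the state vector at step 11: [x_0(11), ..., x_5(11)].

Answer: [163, 59, 37, 160, 85, 76]

Derivation:
t=0: [119, 42, 24, 222, 85, 12]
t=1: [99, 107, 91, 51, 38, 50]
t=2: [77, 67, 63, 131, 130, 124]
t=3: [209, 202, 184, 151, 138, 138]
t=4: [71, 74, 86, 101, 111, 112]
t=5: [187, 176, 74, 95, 99, 66]
t=6: [70, 101, 195, 46, 74, 178]
t=7: [168, 105, 70, 183, 172, 114]
t=8: [85, 95, 157, 86, 85, 118]
t=9: [13, 36, 88, 7, 24, 80]
t=10: [67, 92, 89, 54, 109, 162]
t=11: [163, 59, 37, 160, 85, 76]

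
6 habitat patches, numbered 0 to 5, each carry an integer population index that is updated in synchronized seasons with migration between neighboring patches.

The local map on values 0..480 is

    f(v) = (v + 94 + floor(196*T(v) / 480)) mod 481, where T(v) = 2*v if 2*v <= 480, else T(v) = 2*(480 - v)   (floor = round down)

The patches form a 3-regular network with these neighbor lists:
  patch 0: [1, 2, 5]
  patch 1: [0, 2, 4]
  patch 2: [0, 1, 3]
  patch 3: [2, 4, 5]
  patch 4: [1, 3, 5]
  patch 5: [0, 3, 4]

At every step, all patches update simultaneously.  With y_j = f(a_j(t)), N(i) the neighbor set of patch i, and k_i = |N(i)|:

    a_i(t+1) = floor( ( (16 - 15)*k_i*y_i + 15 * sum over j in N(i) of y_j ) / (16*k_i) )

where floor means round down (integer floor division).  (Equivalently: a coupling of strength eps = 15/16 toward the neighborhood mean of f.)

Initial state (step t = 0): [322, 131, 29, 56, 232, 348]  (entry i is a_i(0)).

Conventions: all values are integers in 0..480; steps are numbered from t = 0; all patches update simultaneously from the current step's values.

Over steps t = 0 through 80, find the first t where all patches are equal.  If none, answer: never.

Answer: 16
Key observation: Synchronization is absorbing here: once all patches are equal they stay equal, and step 16 is the first all-equal step.

Derivation:
t=0: [322, 131, 29, 56, 232, 348]  (not all equal)
t=1: [174, 96, 193, 89, 187, 95]  (not all equal)
t=2: [331, 418, 319, 373, 273, 359]  (not all equal)
t=3: [70, 62, 72, 63, 73, 64]  (not all equal)
t=4: [213, 222, 212, 219, 209, 217]  (not all equal)
t=5: [186, 448, 188, 300, 39, 301]  (not all equal)
t=6: [208, 327, 207, 209, 74, 208]  (not all equal)
t=7: [343, 369, 344, 394, 329, 395]  (not all equal)
t=8: [72, 67, 71, 70, 74, 70]  (not all equal)
t=9: [219, 224, 220, 223, 219, 224]  (not all equal)
t=10: [16, 11, 15, 13, 18, 13]  (not all equal)
t=11: [117, 122, 117, 121, 116, 121]  (not all equal)
t=12: [311, 305, 311, 308, 313, 308]  (not all equal)
t=13: [61, 61, 61, 61, 60, 61]  (not all equal)
t=14: [204, 203, 204, 203, 203, 203]  (not all equal)
t=15: [462, 463, 462, 462, 462, 462]  (not all equal)
t=16: [89, 89, 89, 89, 89, 89]  (all equal)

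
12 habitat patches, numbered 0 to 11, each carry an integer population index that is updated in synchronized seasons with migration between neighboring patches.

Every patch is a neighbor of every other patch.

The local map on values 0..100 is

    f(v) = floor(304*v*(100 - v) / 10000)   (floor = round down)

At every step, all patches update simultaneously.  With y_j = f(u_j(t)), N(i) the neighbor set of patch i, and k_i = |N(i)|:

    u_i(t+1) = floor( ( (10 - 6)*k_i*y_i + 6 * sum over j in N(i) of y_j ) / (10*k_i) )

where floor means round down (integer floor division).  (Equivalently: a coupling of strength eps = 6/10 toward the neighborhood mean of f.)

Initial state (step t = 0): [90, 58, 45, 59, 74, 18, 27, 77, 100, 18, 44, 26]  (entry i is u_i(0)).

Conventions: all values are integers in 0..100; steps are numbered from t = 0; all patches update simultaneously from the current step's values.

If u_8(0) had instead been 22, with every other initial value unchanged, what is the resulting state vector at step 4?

Simulating step by step:
t=0: [90, 58, 45, 59, 74, 18, 27, 77, 22, 18, 44, 26]
t=1: [47, 63, 63, 62, 57, 52, 58, 56, 55, 52, 63, 57]
t=2: [73, 72, 72, 72, 73, 73, 73, 73, 73, 73, 72, 73]
t=3: [59, 60, 60, 60, 59, 59, 59, 59, 59, 59, 60, 59]
t=4: [72, 72, 72, 72, 72, 72, 72, 72, 72, 72, 72, 72]

Answer: [72, 72, 72, 72, 72, 72, 72, 72, 72, 72, 72, 72]
Key observation: This trace re-runs the system from the modified initial state.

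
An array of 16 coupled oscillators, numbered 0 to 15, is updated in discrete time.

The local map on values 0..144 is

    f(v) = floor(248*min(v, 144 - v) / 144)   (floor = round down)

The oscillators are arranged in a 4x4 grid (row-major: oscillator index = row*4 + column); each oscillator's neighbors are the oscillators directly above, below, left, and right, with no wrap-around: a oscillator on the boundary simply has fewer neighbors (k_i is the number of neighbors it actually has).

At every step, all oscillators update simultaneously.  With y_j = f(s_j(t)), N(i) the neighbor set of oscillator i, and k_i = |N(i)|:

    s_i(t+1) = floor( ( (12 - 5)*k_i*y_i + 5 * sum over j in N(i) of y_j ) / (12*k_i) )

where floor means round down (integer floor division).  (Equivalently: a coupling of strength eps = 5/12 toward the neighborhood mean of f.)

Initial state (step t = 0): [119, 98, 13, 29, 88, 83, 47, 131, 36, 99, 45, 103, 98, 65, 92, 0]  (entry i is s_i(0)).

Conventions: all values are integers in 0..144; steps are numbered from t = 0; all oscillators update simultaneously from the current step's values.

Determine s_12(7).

Answer: s_12(7) = 78

Derivation:
t=0: [119, 98, 13, 29, 88, 83, 47, 131, 36, 99, 45, 103, 98, 65, 92, 0]
t=1: [61, 69, 41, 37, 85, 95, 70, 40, 71, 81, 77, 54, 82, 98, 78, 33]
t=2: [106, 104, 82, 65, 102, 95, 105, 78, 114, 104, 112, 87, 103, 91, 100, 75]
t=3: [67, 75, 96, 110, 69, 77, 76, 104, 58, 68, 64, 96, 70, 82, 80, 104]
t=4: [116, 112, 88, 65, 114, 116, 107, 75, 107, 113, 108, 82, 112, 110, 103, 79]
t=5: [50, 58, 87, 109, 51, 51, 70, 107, 58, 54, 66, 102, 57, 58, 72, 101]
t=6: [88, 95, 95, 68, 88, 92, 107, 71, 96, 95, 108, 76, 98, 101, 112, 84]
t=7: [93, 86, 85, 111, 93, 85, 73, 112, 83, 80, 69, 108, 78, 73, 65, 95]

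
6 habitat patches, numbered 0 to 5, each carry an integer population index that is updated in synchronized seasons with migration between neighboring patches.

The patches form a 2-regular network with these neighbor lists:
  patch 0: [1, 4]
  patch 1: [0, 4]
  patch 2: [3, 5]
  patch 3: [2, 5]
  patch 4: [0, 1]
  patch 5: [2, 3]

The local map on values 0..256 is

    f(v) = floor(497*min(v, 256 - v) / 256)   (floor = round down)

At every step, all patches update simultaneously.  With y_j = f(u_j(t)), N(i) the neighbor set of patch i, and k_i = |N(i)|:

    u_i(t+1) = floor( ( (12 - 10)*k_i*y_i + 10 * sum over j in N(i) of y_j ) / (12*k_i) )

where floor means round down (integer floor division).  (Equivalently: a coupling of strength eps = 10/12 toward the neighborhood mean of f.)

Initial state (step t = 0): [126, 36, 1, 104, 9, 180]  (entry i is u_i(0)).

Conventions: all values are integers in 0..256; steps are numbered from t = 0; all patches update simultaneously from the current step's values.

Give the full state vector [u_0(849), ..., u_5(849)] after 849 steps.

Answer: [60, 60, 225, 225, 60, 225]
Key observation: The state at step 12, [60, 60, 225, 225, 60, 225], reappears at step 15: the system is in a cycle of period 3 from step 12 on.  Therefore the state at step 849 equals the state at step 12 + ((849 - 12) mod 3) = 12, which is [60, 60, 225, 225, 60, 225].

Derivation:
t=0: [126, 36, 1, 104, 9, 180]
t=1: [76, 120, 145, 95, 133, 108]
t=2: [220, 199, 199, 207, 197, 201]
t=3: [104, 94, 102, 105, 93, 103]
t=4: [184, 189, 200, 199, 189, 200]
t=5: [131, 133, 108, 108, 133, 108]
t=6: [238, 239, 209, 209, 239, 209]
t=7: [33, 33, 91, 91, 33, 91]
t=8: [64, 64, 176, 176, 64, 176]
t=9: [124, 124, 155, 155, 124, 155]
t=10: [240, 240, 196, 196, 240, 196]
t=11: [31, 31, 116, 116, 31, 116]
t=12: [60, 60, 225, 225, 60, 225]
t=13: [116, 116, 60, 60, 116, 60]
t=14: [225, 225, 116, 116, 225, 116]
t=15: [60, 60, 225, 225, 60, 225]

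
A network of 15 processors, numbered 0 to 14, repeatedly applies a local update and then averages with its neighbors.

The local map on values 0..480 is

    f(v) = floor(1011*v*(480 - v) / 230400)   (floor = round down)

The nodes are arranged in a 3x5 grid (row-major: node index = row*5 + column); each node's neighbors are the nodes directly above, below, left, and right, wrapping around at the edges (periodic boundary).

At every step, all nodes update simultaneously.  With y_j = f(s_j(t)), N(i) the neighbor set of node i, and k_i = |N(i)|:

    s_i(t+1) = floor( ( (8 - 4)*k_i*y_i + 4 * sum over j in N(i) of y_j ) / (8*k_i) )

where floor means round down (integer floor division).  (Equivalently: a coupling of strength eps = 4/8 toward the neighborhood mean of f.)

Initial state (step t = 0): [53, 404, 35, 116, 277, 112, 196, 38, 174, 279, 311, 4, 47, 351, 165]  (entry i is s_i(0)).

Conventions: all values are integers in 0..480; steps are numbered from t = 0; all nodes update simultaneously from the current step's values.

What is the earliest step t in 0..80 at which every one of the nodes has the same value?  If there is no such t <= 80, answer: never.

Answer: 4
Key observation: Synchronization is absorbing here: once all nodes are equal they stay equal, and step 4 is the first all-equal step.

Derivation:
t=0: [53, 404, 35, 116, 277, 112, 196, 38, 174, 279, 311, 4, 47, 351, 165]  (not all equal)
t=1: [148, 119, 94, 185, 217, 192, 171, 115, 204, 233, 179, 91, 87, 190, 229]  (not all equal)
t=2: [222, 189, 174, 231, 244, 237, 211, 190, 238, 249, 226, 178, 167, 231, 248]  (not all equal)
t=3: [250, 241, 236, 249, 251, 251, 245, 240, 250, 252, 249, 238, 234, 249, 251]  (not all equal)
t=4: [252, 252, 252, 252, 252, 252, 252, 252, 252, 252, 252, 252, 252, 252, 252]  (all equal)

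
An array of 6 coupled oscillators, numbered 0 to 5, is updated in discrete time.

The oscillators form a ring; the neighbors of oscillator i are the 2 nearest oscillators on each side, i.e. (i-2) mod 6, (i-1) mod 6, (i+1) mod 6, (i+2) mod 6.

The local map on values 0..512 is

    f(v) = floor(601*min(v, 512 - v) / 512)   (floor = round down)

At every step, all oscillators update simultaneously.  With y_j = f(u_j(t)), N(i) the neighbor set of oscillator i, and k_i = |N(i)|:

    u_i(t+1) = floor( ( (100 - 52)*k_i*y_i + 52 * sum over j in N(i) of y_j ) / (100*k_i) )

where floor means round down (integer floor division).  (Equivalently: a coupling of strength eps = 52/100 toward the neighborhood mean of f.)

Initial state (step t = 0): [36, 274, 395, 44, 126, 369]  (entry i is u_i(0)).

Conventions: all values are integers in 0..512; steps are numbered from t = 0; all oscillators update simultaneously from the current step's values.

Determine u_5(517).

Simulating step by step:
t=0: [36, 274, 395, 44, 126, 369]
t=1: [115, 185, 133, 119, 122, 147]
t=2: [153, 182, 157, 156, 146, 164]
t=3: [184, 198, 185, 186, 178, 189]
t=4: [217, 224, 217, 218, 213, 219]
t=5: [254, 258, 254, 255, 252, 256]
t=6: [297, 298, 297, 298, 296, 298]
t=7: [251, 251, 251, 251, 252, 251]
t=8: [294, 294, 294, 294, 294, 294]
t=9: [255, 255, 255, 255, 255, 255]
t=10: [299, 299, 299, 299, 299, 299]
t=11: [250, 250, 250, 250, 250, 250]
t=12: [293, 293, 293, 293, 293, 293]
t=13: [257, 257, 257, 257, 257, 257]
t=14: [299, 299, 299, 299, 299, 299]

Answer: u_5(517) = 257
Key observation: The state at step 10, [299, 299, 299, 299, 299, 299], reappears at step 14: the system is in a cycle of period 4 from step 10 on.  Therefore the state at step 517 equals the state at step 10 + ((517 - 10) mod 4) = 13, which is [257, 257, 257, 257, 257, 257].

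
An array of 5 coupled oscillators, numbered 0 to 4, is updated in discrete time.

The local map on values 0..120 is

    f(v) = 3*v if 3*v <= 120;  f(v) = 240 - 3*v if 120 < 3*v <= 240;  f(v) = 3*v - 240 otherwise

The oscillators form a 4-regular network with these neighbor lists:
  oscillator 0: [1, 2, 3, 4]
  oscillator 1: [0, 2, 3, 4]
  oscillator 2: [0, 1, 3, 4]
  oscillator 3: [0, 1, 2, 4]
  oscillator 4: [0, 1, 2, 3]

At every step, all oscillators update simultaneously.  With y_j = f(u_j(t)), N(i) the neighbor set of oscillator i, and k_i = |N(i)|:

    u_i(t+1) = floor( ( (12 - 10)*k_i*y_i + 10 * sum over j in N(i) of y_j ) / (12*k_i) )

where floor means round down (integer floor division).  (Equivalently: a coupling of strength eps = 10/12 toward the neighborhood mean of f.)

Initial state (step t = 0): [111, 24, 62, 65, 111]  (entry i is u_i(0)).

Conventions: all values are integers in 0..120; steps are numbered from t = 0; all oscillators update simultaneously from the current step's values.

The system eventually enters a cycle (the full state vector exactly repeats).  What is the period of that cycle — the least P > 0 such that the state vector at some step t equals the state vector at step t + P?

Answer: 4
Key observation: The state at step 4, [3, 3, 3, 3, 3], reappears at step 8 — and no state repeats earlier — so the cycle the system enters has period 4.

Derivation:
t=0: [111, 24, 62, 65, 111]
t=1: [70, 71, 72, 72, 70]
t=2: [26, 27, 27, 27, 26]
t=3: [79, 79, 79, 79, 79]
t=4: [3, 3, 3, 3, 3]
t=5: [9, 9, 9, 9, 9]
t=6: [27, 27, 27, 27, 27]
t=7: [81, 81, 81, 81, 81]
t=8: [3, 3, 3, 3, 3]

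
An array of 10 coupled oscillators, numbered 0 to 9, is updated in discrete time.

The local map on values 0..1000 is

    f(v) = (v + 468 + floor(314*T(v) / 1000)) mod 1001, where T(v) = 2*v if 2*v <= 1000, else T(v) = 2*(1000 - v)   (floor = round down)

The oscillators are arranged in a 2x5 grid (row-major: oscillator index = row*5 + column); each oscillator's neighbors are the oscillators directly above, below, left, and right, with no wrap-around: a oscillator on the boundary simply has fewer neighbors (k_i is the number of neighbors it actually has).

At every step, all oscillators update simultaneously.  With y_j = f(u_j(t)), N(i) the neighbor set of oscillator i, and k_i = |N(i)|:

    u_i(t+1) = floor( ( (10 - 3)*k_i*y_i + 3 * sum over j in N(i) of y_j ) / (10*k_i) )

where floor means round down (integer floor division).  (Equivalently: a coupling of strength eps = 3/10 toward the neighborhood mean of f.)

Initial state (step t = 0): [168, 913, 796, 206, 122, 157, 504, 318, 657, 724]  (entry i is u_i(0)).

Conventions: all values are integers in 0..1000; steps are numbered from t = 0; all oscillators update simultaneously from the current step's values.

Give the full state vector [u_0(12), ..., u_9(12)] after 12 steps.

Answer: [439, 609, 597, 646, 609, 439, 604, 568, 591, 563]

Derivation:
t=0: [168, 913, 796, 206, 122, 157, 504, 318, 657, 724]
t=1: [692, 445, 495, 701, 641, 659, 411, 790, 452, 405]
t=2: [326, 209, 283, 329, 305, 311, 187, 332, 228, 168]
t=3: [965, 835, 731, 274, 786, 947, 719, 258, 662, 789]
t=4: [444, 401, 476, 749, 466, 435, 427, 728, 457, 380]
t=5: [176, 142, 254, 328, 226, 175, 179, 316, 229, 124]
t=6: [745, 728, 784, 255, 684, 753, 774, 935, 753, 719]
t=7: [371, 369, 439, 729, 431, 375, 385, 423, 431, 362]
t=8: [70, 81, 185, 307, 180, 78, 95, 152, 175, 89]
t=9: [585, 616, 766, 905, 769, 596, 626, 714, 755, 655]
t=10: [314, 328, 376, 415, 382, 317, 328, 360, 375, 350]
t=11: [832, 105, 74, 123, 88, 835, 103, 52, 77, 49]
t=12: [439, 609, 597, 646, 609, 439, 604, 568, 591, 563]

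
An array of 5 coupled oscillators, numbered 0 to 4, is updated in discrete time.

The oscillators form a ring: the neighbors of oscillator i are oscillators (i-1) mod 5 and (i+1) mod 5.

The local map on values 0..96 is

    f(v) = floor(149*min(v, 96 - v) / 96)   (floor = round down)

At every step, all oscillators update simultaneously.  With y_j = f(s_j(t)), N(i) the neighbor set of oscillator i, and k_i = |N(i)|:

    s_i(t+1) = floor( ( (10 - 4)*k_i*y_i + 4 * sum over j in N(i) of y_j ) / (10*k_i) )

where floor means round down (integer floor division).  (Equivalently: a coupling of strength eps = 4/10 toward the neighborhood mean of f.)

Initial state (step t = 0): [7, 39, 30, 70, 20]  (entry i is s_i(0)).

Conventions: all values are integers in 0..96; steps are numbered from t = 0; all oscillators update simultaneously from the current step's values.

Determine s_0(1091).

Simulating step by step:
t=0: [7, 39, 30, 70, 20]
t=1: [24, 47, 47, 39, 28]
t=2: [45, 65, 69, 59, 45]
t=3: [64, 50, 45, 56, 66]
t=4: [52, 66, 68, 60, 49]
t=5: [64, 49, 46, 56, 67]
t=6: [52, 67, 69, 60, 49]
t=7: [64, 48, 44, 55, 67]
t=8: [53, 67, 68, 60, 49]
t=9: [63, 48, 45, 56, 67]
t=10: [54, 68, 68, 60, 49]
t=11: [62, 47, 45, 56, 67]
t=12: [54, 67, 68, 60, 49]
t=13: [62, 48, 45, 56, 67]
t=14: [55, 68, 68, 60, 49]
t=15: [60, 47, 45, 56, 66]
t=16: [56, 68, 68, 60, 51]
t=17: [59, 46, 45, 55, 64]
t=18: [58, 67, 68, 61, 53]
t=19: [57, 47, 45, 54, 62]
t=20: [60, 69, 68, 63, 56]
t=21: [53, 44, 44, 51, 58]
t=22: [64, 67, 68, 66, 61]
t=23: [49, 45, 44, 47, 51]
t=24: [70, 69, 69, 70, 70]
t=25: [40, 40, 40, 40, 40]
t=26: [62, 62, 62, 62, 62]
t=27: [52, 52, 52, 52, 52]
t=28: [68, 68, 68, 68, 68]
t=29: [43, 43, 43, 43, 43]
t=30: [66, 66, 66, 66, 66]
t=31: [46, 46, 46, 46, 46]
t=32: [71, 71, 71, 71, 71]
t=33: [38, 38, 38, 38, 38]
t=34: [58, 58, 58, 58, 58]
t=35: [58, 58, 58, 58, 58]

Answer: s_0(1091) = 58
Key observation: The state at step 34, [58, 58, 58, 58, 58], reappears at step 35: the system is in a cycle of period 1 from step 34 on.  Therefore the state at step 1091 equals the state at step 34 + ((1091 - 34) mod 1) = 34, which is [58, 58, 58, 58, 58].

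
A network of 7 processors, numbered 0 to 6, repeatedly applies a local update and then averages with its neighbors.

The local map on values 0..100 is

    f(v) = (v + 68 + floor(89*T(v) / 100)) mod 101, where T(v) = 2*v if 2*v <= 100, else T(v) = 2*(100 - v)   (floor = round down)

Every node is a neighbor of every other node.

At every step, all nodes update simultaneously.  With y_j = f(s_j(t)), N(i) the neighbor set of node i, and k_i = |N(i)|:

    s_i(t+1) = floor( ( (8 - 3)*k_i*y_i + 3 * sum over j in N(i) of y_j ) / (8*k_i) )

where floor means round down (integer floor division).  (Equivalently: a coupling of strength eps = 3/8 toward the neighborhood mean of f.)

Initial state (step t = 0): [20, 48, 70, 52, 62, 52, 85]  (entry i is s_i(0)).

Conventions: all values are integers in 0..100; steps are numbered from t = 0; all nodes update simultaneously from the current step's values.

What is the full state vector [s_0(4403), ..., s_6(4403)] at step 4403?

Simulating step by step:
t=0: [20, 48, 70, 52, 62, 52, 85]
t=1: [36, 80, 75, 26, 78, 26, 68]
t=2: [68, 76, 78, 52, 77, 52, 81]
t=3: [78, 74, 74, 28, 74, 28, 72]
t=4: [79, 81, 81, 57, 81, 57, 82]
t=5: [84, 83, 83, 94, 83, 94, 83]
t=6: [78, 78, 78, 73, 78, 73, 78]
t=7: [84, 84, 84, 86, 84, 86, 84]
t=8: [78, 78, 78, 77, 78, 77, 78]
t=9: [84, 84, 84, 84, 84, 84, 84]
t=10: [79, 79, 79, 79, 79, 79, 79]
t=11: [83, 83, 83, 83, 83, 83, 83]
t=12: [80, 80, 80, 80, 80, 80, 80]
t=13: [82, 82, 82, 82, 82, 82, 82]
t=14: [81, 81, 81, 81, 81, 81, 81]
t=15: [81, 81, 81, 81, 81, 81, 81]

Answer: [81, 81, 81, 81, 81, 81, 81]
Key observation: The state at step 14, [81, 81, 81, 81, 81, 81, 81], reappears at step 15: the system is in a cycle of period 1 from step 14 on.  Therefore the state at step 4403 equals the state at step 14 + ((4403 - 14) mod 1) = 14, which is [81, 81, 81, 81, 81, 81, 81].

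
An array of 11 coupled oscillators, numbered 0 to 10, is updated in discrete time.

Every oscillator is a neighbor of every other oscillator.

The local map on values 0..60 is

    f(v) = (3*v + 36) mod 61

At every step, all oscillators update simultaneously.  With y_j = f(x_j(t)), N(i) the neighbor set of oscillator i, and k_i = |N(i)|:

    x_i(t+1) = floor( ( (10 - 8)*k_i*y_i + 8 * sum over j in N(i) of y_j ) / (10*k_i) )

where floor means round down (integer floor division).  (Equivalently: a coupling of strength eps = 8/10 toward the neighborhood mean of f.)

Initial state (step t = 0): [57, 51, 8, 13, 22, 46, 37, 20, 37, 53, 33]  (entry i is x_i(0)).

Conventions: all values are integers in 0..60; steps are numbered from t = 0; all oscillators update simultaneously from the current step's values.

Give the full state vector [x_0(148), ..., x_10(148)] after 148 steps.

Simulating step by step:
t=0: [57, 51, 8, 13, 22, 46, 37, 20, 37, 53, 33]
t=1: [27, 25, 31, 26, 29, 30, 27, 28, 27, 26, 26]
t=2: [42, 41, 36, 42, 35, 36, 42, 42, 42, 42, 42]
t=3: [35, 34, 33, 35, 32, 33, 35, 35, 35, 35, 35]
t=4: [17, 16, 16, 17, 16, 16, 17, 17, 17, 17, 17]
t=5: [25, 24, 24, 25, 24, 24, 25, 25, 25, 25, 25]
t=6: [49, 48, 48, 49, 48, 48, 49, 49, 49, 49, 49]
t=7: [18, 25, 25, 18, 25, 25, 18, 18, 18, 18, 18]
t=8: [35, 38, 38, 35, 38, 38, 35, 35, 35, 35, 35]
t=9: [21, 22, 22, 21, 22, 22, 21, 21, 21, 21, 21]
t=10: [38, 39, 39, 38, 39, 39, 38, 38, 38, 38, 38]
t=11: [28, 29, 29, 28, 29, 29, 28, 28, 28, 28, 28]
t=12: [40, 33, 33, 40, 33, 33, 40, 40, 40, 40, 40]
t=13: [27, 24, 24, 27, 24, 24, 27, 27, 27, 27, 27]
t=14: [53, 52, 52, 53, 52, 52, 53, 53, 53, 53, 53]
t=15: [11, 10, 10, 11, 10, 10, 11, 11, 11, 11, 11]
t=16: [7, 6, 6, 7, 6, 6, 7, 7, 7, 7, 7]
t=17: [56, 55, 55, 56, 55, 55, 56, 56, 56, 56, 56]
t=18: [20, 19, 19, 20, 19, 19, 20, 20, 20, 20, 20]
t=19: [34, 33, 33, 34, 33, 33, 34, 34, 34, 34, 34]
t=20: [15, 14, 14, 15, 14, 14, 15, 15, 15, 15, 15]
t=21: [19, 18, 18, 19, 18, 18, 19, 19, 19, 19, 19]
t=22: [31, 30, 30, 31, 30, 30, 31, 31, 31, 31, 31]
t=23: [6, 5, 5, 6, 5, 5, 6, 6, 6, 6, 6]
t=24: [53, 52, 52, 53, 52, 52, 53, 53, 53, 53, 53]

Answer: [20, 19, 19, 20, 19, 19, 20, 20, 20, 20, 20]
Key observation: The state at step 14, [53, 52, 52, 53, 52, 52, 53, 53, 53, 53, 53], reappears at step 24: the system is in a cycle of period 10 from step 14 on.  Therefore the state at step 148 equals the state at step 14 + ((148 - 14) mod 10) = 18, which is [20, 19, 19, 20, 19, 19, 20, 20, 20, 20, 20].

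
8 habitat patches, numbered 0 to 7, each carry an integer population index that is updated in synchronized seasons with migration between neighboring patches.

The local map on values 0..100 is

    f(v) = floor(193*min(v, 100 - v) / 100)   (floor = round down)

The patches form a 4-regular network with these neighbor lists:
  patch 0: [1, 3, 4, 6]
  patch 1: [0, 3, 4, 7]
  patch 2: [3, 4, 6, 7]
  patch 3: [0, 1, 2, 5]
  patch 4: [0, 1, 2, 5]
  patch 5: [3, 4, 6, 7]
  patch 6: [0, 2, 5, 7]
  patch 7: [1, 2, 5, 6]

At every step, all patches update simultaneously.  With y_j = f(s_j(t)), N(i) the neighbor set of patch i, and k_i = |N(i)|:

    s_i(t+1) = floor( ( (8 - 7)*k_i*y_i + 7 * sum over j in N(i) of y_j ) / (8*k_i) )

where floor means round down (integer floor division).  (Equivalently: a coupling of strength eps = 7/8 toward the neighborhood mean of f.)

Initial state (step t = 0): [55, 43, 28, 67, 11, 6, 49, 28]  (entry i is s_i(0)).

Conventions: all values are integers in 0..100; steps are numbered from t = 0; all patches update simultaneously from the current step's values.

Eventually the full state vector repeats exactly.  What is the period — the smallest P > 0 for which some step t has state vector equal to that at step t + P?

Answer: 20
Key observation: The state at step 20, [54, 54, 54, 54, 54, 54, 54, 54], reappears at step 40 — and no state repeats earlier — so the cycle the system enters has period 20.

Derivation:
t=0: [55, 43, 28, 67, 11, 6, 49, 28]
t=1: [67, 59, 57, 58, 53, 52, 56, 59]
t=2: [80, 78, 83, 79, 80, 84, 79, 83]
t=3: [39, 37, 36, 36, 35, 36, 33, 35]
t=4: [68, 69, 66, 70, 70, 66, 69, 67]
t=5: [58, 59, 59, 61, 61, 59, 62, 62]
t=6: [76, 76, 74, 78, 78, 74, 77, 76]
t=7: [43, 44, 44, 47, 47, 44, 47, 47]
t=8: [87, 87, 89, 84, 84, 89, 85, 86]
t=9: [27, 27, 27, 23, 23, 27, 24, 24]
t=10: [47, 47, 45, 51, 51, 45, 49, 49]
t=11: [92, 92, 93, 88, 88, 93, 89, 89]
t=12: [19, 19, 20, 15, 15, 20, 16, 16]
t=13: [31, 31, 30, 35, 35, 30, 34, 34]
t=14: [63, 63, 64, 59, 59, 64, 60, 60]
t=15: [75, 75, 76, 71, 71, 76, 72, 72]
t=16: [52, 52, 53, 48, 48, 53, 49, 49]
t=17: [92, 92, 92, 91, 91, 92, 91, 91]
t=18: [16, 16, 16, 15, 15, 16, 15, 15]
t=19: [28, 28, 28, 29, 29, 28, 29, 29]
t=20: [54, 54, 54, 54, 54, 54, 54, 54]
t=21: [88, 88, 88, 88, 88, 88, 88, 88]
t=22: [23, 23, 23, 23, 23, 23, 23, 23]
t=23: [44, 44, 44, 44, 44, 44, 44, 44]
t=24: [84, 84, 84, 84, 84, 84, 84, 84]
t=25: [30, 30, 30, 30, 30, 30, 30, 30]
t=26: [57, 57, 57, 57, 57, 57, 57, 57]
t=27: [82, 82, 82, 82, 82, 82, 82, 82]
t=28: [34, 34, 34, 34, 34, 34, 34, 34]
t=29: [65, 65, 65, 65, 65, 65, 65, 65]
t=30: [67, 67, 67, 67, 67, 67, 67, 67]
t=31: [63, 63, 63, 63, 63, 63, 63, 63]
t=32: [71, 71, 71, 71, 71, 71, 71, 71]
t=33: [55, 55, 55, 55, 55, 55, 55, 55]
t=34: [86, 86, 86, 86, 86, 86, 86, 86]
t=35: [27, 27, 27, 27, 27, 27, 27, 27]
t=36: [52, 52, 52, 52, 52, 52, 52, 52]
t=37: [92, 92, 92, 92, 92, 92, 92, 92]
t=38: [15, 15, 15, 15, 15, 15, 15, 15]
t=39: [28, 28, 28, 28, 28, 28, 28, 28]
t=40: [54, 54, 54, 54, 54, 54, 54, 54]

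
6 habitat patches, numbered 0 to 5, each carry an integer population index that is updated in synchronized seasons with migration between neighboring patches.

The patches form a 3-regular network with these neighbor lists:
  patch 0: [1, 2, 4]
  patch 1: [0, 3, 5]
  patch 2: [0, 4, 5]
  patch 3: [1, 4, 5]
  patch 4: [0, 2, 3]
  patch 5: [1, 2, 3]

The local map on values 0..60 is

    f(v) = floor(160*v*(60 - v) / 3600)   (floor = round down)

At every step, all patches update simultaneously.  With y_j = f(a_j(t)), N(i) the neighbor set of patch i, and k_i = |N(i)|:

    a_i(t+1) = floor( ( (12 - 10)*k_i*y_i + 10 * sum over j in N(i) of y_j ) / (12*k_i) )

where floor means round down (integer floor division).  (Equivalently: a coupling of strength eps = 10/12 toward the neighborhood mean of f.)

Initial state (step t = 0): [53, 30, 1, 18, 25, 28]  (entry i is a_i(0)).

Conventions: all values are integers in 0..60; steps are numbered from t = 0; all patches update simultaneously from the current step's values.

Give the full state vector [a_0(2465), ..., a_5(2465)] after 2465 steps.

Simulating step by step:
t=0: [53, 30, 1, 18, 25, 28]
t=1: [24, 31, 26, 38, 20, 27]
t=2: [37, 38, 37, 37, 37, 38]
t=3: [37, 37, 37, 37, 37, 37]
t=4: [37, 37, 37, 37, 37, 37]

Answer: [37, 37, 37, 37, 37, 37]
Key observation: The state at step 3, [37, 37, 37, 37, 37, 37], reappears at step 4: the system is in a cycle of period 1 from step 3 on.  Therefore the state at step 2465 equals the state at step 3 + ((2465 - 3) mod 1) = 3, which is [37, 37, 37, 37, 37, 37].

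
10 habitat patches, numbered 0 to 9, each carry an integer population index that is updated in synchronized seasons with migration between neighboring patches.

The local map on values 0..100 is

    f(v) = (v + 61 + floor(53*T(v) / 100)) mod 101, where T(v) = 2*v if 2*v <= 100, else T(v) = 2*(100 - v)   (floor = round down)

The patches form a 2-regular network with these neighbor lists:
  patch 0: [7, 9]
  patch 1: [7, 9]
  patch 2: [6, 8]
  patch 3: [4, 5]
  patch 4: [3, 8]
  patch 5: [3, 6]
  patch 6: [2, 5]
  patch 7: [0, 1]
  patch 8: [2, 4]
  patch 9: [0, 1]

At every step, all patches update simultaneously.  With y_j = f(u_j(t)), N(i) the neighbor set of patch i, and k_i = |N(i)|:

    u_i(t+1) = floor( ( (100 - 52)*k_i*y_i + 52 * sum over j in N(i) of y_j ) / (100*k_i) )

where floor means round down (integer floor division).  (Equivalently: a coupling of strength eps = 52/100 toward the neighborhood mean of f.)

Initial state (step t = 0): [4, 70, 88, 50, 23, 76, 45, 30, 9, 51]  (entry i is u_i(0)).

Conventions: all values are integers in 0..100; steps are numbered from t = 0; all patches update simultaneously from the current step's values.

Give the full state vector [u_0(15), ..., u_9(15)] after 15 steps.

Simulating step by step:
t=0: [4, 70, 88, 50, 23, 76, 45, 30, 9, 51]
t=1: [54, 50, 62, 47, 40, 59, 56, 43, 55, 63]
t=2: [58, 58, 62, 53, 50, 60, 62, 55, 56, 62]
t=3: [62, 62, 62, 62, 62, 62, 62, 62, 62, 62]
t=4: [62, 62, 62, 62, 62, 62, 62, 62, 62, 62]
t=5: [62, 62, 62, 62, 62, 62, 62, 62, 62, 62]
t=6: [62, 62, 62, 62, 62, 62, 62, 62, 62, 62]
t=7: [62, 62, 62, 62, 62, 62, 62, 62, 62, 62]
t=8: [62, 62, 62, 62, 62, 62, 62, 62, 62, 62]
t=9: [62, 62, 62, 62, 62, 62, 62, 62, 62, 62]
t=10: [62, 62, 62, 62, 62, 62, 62, 62, 62, 62]
t=11: [62, 62, 62, 62, 62, 62, 62, 62, 62, 62]
t=12: [62, 62, 62, 62, 62, 62, 62, 62, 62, 62]
t=13: [62, 62, 62, 62, 62, 62, 62, 62, 62, 62]
t=14: [62, 62, 62, 62, 62, 62, 62, 62, 62, 62]
t=15: [62, 62, 62, 62, 62, 62, 62, 62, 62, 62]

Answer: [62, 62, 62, 62, 62, 62, 62, 62, 62, 62]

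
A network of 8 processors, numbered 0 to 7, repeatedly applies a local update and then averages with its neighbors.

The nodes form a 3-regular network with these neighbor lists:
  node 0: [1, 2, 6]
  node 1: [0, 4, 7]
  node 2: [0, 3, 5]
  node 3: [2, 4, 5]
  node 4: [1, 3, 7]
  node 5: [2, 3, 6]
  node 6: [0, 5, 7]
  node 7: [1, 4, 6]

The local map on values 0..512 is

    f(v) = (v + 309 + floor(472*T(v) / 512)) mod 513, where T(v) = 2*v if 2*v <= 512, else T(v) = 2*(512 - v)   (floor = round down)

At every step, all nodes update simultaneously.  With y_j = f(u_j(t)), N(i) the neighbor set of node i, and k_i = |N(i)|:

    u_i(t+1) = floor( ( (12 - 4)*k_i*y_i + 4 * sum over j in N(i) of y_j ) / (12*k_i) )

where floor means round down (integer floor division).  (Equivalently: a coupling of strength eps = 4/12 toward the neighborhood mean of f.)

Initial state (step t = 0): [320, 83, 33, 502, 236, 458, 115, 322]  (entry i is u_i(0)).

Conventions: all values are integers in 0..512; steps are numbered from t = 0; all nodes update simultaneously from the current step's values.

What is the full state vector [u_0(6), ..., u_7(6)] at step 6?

Answer: [404, 394, 412, 413, 400, 417, 409, 399]

Derivation:
t=0: [320, 83, 33, 502, 236, 458, 115, 322]
t=1: [375, 177, 394, 346, 402, 328, 225, 381]
t=2: [408, 337, 419, 439, 396, 452, 434, 404]
t=3: [398, 436, 382, 373, 405, 364, 376, 403]
t=4: [403, 381, 418, 421, 398, 428, 418, 398]
t=5: [398, 412, 387, 385, 403, 380, 389, 403]
t=6: [404, 394, 412, 413, 400, 417, 409, 399]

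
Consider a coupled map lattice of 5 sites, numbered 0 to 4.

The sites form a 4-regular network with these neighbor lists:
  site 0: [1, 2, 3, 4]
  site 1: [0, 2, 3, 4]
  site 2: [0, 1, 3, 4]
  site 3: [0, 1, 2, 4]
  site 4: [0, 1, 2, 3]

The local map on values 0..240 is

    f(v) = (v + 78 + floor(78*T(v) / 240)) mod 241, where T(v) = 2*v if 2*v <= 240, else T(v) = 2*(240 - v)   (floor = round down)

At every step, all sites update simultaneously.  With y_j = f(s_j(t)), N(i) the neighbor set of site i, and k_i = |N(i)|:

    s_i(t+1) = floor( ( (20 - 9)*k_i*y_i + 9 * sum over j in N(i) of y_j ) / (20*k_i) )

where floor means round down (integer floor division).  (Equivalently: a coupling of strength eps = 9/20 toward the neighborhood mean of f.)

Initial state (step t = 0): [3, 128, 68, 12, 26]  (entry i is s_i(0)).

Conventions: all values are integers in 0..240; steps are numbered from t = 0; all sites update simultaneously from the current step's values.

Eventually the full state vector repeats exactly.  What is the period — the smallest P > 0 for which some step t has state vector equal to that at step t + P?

Simulating step by step:
t=0: [3, 128, 68, 12, 26]
t=1: [95, 75, 142, 101, 111]
t=2: [158, 144, 74, 57, 65]
t=3: [93, 91, 160, 148, 153]
t=4: [168, 167, 88, 86, 87]
t=5: [108, 108, 183, 181, 182]
t=6: [28, 28, 47, 46, 46]
t=7: [134, 134, 147, 146, 146]
t=8: [40, 40, 42, 42, 42]
t=9: [145, 145, 146, 146, 146]
t=10: [43, 43, 43, 43, 43]
t=11: [148, 148, 148, 148, 148]
t=12: [44, 44, 44, 44, 44]
t=13: [150, 150, 150, 150, 150]
t=14: [45, 45, 45, 45, 45]
t=15: [152, 152, 152, 152, 152]
t=16: [46, 46, 46, 46, 46]
t=17: [153, 153, 153, 153, 153]
t=18: [46, 46, 46, 46, 46]

Answer: 2
Key observation: The state at step 16, [46, 46, 46, 46, 46], reappears at step 18 — and no state repeats earlier — so the cycle the system enters has period 2.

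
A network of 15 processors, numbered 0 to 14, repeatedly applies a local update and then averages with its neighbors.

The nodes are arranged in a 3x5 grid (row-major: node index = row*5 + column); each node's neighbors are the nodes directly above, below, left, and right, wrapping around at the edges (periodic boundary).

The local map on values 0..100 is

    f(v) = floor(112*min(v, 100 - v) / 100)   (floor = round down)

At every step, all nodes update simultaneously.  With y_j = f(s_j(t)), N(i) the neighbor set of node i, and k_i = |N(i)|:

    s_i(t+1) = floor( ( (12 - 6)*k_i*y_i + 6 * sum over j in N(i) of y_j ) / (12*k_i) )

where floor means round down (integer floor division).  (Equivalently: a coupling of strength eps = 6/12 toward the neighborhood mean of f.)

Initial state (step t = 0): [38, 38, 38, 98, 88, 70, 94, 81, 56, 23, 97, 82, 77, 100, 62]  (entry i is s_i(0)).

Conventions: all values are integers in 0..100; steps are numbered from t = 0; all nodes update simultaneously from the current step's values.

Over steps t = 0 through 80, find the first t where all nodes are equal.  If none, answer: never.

Answer: never
Key observation: The state at step 10 reappears at step 12 — the system is in a cycle of period 2 from step 10 on.  No step 0..12 is synchronized, and the cycle repeats forever, so no step up to 80 (or ever) has all nodes equal.

Derivation:
t=0: [38, 38, 38, 98, 88, 70, 94, 81, 56, 23, 97, 82, 77, 100, 62]  (not all equal)
t=1: [32, 34, 32, 14, 20, 26, 17, 25, 30, 29, 18, 19, 22, 14, 26]  (not all equal)
t=2: [31, 32, 30, 20, 24, 27, 24, 27, 27, 30, 24, 23, 24, 20, 25]  (not all equal)
t=3: [31, 32, 30, 24, 27, 29, 28, 29, 28, 30, 27, 26, 26, 24, 27]  (not all equal)
t=4: [32, 33, 31, 28, 30, 32, 31, 31, 30, 31, 30, 30, 29, 27, 29]  (not all equal)
t=5: [34, 35, 33, 31, 33, 34, 34, 33, 32, 33, 33, 33, 32, 31, 32]  (not all equal)
t=6: [37, 38, 36, 34, 35, 37, 37, 36, 35, 36, 36, 36, 35, 34, 35]  (not all equal)
t=7: [40, 41, 39, 38, 39, 40, 40, 39, 39, 39, 40, 40, 39, 38, 39]  (not all equal)
t=8: [44, 44, 43, 42, 43, 43, 44, 43, 42, 43, 43, 44, 43, 42, 43]  (not all equal)
t=9: [48, 48, 48, 47, 48, 48, 48, 48, 47, 47, 48, 48, 48, 47, 47]  (not all equal)
t=10: [53, 53, 52, 52, 52, 52, 53, 52, 52, 52, 52, 53, 52, 52, 52]  (not all equal)
t=11: [52, 52, 52, 53, 52, 52, 52, 52, 53, 53, 52, 52, 52, 53, 53]  (not all equal)
t=12: [53, 53, 52, 52, 52, 52, 53, 52, 52, 52, 52, 53, 52, 52, 52]  (not all equal)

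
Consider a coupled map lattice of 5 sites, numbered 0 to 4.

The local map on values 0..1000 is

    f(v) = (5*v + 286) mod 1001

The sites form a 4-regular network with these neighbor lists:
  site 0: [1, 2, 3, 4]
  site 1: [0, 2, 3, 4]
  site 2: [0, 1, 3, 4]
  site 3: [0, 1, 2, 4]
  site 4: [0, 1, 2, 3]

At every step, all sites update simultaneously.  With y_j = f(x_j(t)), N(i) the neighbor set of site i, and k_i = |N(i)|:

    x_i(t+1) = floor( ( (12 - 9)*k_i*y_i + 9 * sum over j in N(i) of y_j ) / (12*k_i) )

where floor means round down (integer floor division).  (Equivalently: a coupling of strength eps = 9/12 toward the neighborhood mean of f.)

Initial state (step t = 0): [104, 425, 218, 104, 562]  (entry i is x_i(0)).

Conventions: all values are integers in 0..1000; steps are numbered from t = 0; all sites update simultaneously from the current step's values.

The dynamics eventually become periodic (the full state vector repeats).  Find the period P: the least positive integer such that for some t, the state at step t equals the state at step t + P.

Answer: 4
Key observation: The state at step 4, [988, 987, 987, 988, 987], reappears at step 8 — and no state repeats earlier — so the cycle the system enters has period 4.

Derivation:
t=0: [104, 425, 218, 104, 562]
t=1: [517, 492, 490, 517, 472]
t=2: [778, 770, 769, 778, 764]
t=3: [142, 140, 140, 142, 138]
t=4: [988, 987, 987, 988, 987]
t=5: [218, 217, 217, 218, 217]
t=6: [372, 371, 371, 372, 371]
t=7: [141, 140, 140, 141, 140]
t=8: [988, 987, 987, 988, 987]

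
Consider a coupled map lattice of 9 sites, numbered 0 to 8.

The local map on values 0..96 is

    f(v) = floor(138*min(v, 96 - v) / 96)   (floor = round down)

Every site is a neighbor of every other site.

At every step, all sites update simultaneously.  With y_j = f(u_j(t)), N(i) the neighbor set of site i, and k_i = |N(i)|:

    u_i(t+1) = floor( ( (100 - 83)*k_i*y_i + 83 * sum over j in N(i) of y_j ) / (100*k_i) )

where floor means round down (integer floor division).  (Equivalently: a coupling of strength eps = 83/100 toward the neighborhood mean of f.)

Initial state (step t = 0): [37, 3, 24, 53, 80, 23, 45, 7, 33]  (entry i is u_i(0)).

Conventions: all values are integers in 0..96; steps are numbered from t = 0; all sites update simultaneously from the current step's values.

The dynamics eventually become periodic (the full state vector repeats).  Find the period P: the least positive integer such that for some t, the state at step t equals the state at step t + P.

Simulating step by step:
t=0: [37, 3, 24, 53, 80, 23, 45, 7, 33]
t=1: [37, 34, 36, 38, 35, 36, 38, 34, 37]
t=2: [51, 51, 51, 51, 51, 51, 51, 51, 51]
t=3: [64, 64, 64, 64, 64, 64, 64, 64, 64]
t=4: [46, 46, 46, 46, 46, 46, 46, 46, 46]
t=5: [66, 66, 66, 66, 66, 66, 66, 66, 66]
t=6: [43, 43, 43, 43, 43, 43, 43, 43, 43]
t=7: [61, 61, 61, 61, 61, 61, 61, 61, 61]
t=8: [50, 50, 50, 50, 50, 50, 50, 50, 50]
t=9: [66, 66, 66, 66, 66, 66, 66, 66, 66]

Answer: 4
Key observation: The state at step 5, [66, 66, 66, 66, 66, 66, 66, 66, 66], reappears at step 9 — and no state repeats earlier — so the cycle the system enters has period 4.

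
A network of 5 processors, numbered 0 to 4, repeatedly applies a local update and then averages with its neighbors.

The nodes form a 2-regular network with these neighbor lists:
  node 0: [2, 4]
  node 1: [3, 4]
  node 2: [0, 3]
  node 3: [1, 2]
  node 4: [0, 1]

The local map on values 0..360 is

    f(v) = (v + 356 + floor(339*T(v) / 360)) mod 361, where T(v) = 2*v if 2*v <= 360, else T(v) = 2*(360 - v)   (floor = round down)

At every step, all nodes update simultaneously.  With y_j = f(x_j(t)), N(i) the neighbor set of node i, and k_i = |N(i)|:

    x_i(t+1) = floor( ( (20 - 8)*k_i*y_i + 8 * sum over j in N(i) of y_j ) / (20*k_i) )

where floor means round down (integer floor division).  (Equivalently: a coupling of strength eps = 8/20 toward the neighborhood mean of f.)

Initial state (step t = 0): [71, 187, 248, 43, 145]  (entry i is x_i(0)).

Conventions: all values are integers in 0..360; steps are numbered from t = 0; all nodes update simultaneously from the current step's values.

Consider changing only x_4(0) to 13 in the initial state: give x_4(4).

Simulating step by step:
t=0: [71, 187, 248, 43, 13]
t=1: [144, 117, 118, 118, 88]
t=2: [146, 315, 277, 334, 225]
t=3: [68, 45, 54, 29, 85]
t=4: [192, 138, 143, 101, 207]

Answer: x_4(4) = 207
Key observation: This trace re-runs the system from the modified initial state.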